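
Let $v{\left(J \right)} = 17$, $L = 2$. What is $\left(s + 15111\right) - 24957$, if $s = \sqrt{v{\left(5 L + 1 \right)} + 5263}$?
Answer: $-9846 + 4 \sqrt{330} \approx -9773.3$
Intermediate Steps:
$s = 4 \sqrt{330}$ ($s = \sqrt{17 + 5263} = \sqrt{5280} = 4 \sqrt{330} \approx 72.664$)
$\left(s + 15111\right) - 24957 = \left(4 \sqrt{330} + 15111\right) - 24957 = \left(15111 + 4 \sqrt{330}\right) - 24957 = -9846 + 4 \sqrt{330}$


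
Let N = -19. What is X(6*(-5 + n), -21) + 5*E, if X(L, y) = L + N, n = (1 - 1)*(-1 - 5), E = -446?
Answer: -2279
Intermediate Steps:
n = 0 (n = 0*(-6) = 0)
X(L, y) = -19 + L (X(L, y) = L - 19 = -19 + L)
X(6*(-5 + n), -21) + 5*E = (-19 + 6*(-5 + 0)) + 5*(-446) = (-19 + 6*(-5)) - 2230 = (-19 - 30) - 2230 = -49 - 2230 = -2279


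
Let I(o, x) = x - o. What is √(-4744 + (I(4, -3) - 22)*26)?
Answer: I*√5498 ≈ 74.148*I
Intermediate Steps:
√(-4744 + (I(4, -3) - 22)*26) = √(-4744 + ((-3 - 1*4) - 22)*26) = √(-4744 + ((-3 - 4) - 22)*26) = √(-4744 + (-7 - 22)*26) = √(-4744 - 29*26) = √(-4744 - 754) = √(-5498) = I*√5498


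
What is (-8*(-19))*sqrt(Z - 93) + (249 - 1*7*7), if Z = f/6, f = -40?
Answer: 200 + 152*I*sqrt(897)/3 ≈ 200.0 + 1517.5*I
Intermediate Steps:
Z = -20/3 (Z = -40/6 = -40*1/6 = -20/3 ≈ -6.6667)
(-8*(-19))*sqrt(Z - 93) + (249 - 1*7*7) = (-8*(-19))*sqrt(-20/3 - 93) + (249 - 1*7*7) = 152*sqrt(-299/3) + (249 - 7*7) = 152*(I*sqrt(897)/3) + (249 - 1*49) = 152*I*sqrt(897)/3 + (249 - 49) = 152*I*sqrt(897)/3 + 200 = 200 + 152*I*sqrt(897)/3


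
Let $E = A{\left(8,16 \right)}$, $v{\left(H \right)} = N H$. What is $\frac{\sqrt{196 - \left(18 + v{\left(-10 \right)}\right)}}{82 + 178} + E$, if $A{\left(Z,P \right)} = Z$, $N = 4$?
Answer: $8 + \frac{\sqrt{218}}{260} \approx 8.0568$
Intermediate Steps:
$v{\left(H \right)} = 4 H$
$E = 8$
$\frac{\sqrt{196 - \left(18 + v{\left(-10 \right)}\right)}}{82 + 178} + E = \frac{\sqrt{196 - \left(18 + 4 \left(-10\right)\right)}}{82 + 178} + 8 = \frac{\sqrt{196 - -22}}{260} + 8 = \sqrt{196 + \left(-18 + 40\right)} \frac{1}{260} + 8 = \sqrt{196 + 22} \cdot \frac{1}{260} + 8 = \sqrt{218} \cdot \frac{1}{260} + 8 = \frac{\sqrt{218}}{260} + 8 = 8 + \frac{\sqrt{218}}{260}$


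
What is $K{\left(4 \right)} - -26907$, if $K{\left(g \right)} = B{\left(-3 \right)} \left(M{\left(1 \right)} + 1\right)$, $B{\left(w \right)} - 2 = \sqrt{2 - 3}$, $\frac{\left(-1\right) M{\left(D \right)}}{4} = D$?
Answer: $26901 - 3 i \approx 26901.0 - 3.0 i$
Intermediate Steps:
$M{\left(D \right)} = - 4 D$
$B{\left(w \right)} = 2 + i$ ($B{\left(w \right)} = 2 + \sqrt{2 - 3} = 2 + \sqrt{-1} = 2 + i$)
$K{\left(g \right)} = -6 - 3 i$ ($K{\left(g \right)} = \left(2 + i\right) \left(\left(-4\right) 1 + 1\right) = \left(2 + i\right) \left(-4 + 1\right) = \left(2 + i\right) \left(-3\right) = -6 - 3 i$)
$K{\left(4 \right)} - -26907 = \left(-6 - 3 i\right) - -26907 = \left(-6 - 3 i\right) + 26907 = 26901 - 3 i$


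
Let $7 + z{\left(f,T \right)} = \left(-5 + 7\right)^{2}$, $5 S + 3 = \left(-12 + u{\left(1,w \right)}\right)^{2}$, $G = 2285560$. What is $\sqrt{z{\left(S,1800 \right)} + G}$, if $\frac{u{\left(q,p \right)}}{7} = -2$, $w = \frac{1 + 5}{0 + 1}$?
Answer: $\sqrt{2285557} \approx 1511.8$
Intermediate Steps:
$w = 6$ ($w = \frac{6}{1} = 6 \cdot 1 = 6$)
$u{\left(q,p \right)} = -14$ ($u{\left(q,p \right)} = 7 \left(-2\right) = -14$)
$S = \frac{673}{5}$ ($S = - \frac{3}{5} + \frac{\left(-12 - 14\right)^{2}}{5} = - \frac{3}{5} + \frac{\left(-26\right)^{2}}{5} = - \frac{3}{5} + \frac{1}{5} \cdot 676 = - \frac{3}{5} + \frac{676}{5} = \frac{673}{5} \approx 134.6$)
$z{\left(f,T \right)} = -3$ ($z{\left(f,T \right)} = -7 + \left(-5 + 7\right)^{2} = -7 + 2^{2} = -7 + 4 = -3$)
$\sqrt{z{\left(S,1800 \right)} + G} = \sqrt{-3 + 2285560} = \sqrt{2285557}$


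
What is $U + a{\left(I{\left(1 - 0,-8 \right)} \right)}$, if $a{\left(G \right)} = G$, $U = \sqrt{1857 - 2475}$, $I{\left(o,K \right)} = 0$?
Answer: $i \sqrt{618} \approx 24.86 i$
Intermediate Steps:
$U = i \sqrt{618}$ ($U = \sqrt{-618} = i \sqrt{618} \approx 24.86 i$)
$U + a{\left(I{\left(1 - 0,-8 \right)} \right)} = i \sqrt{618} + 0 = i \sqrt{618}$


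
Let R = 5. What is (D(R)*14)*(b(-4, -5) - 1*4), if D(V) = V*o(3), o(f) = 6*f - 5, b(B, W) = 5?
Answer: 910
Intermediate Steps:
o(f) = -5 + 6*f
D(V) = 13*V (D(V) = V*(-5 + 6*3) = V*(-5 + 18) = V*13 = 13*V)
(D(R)*14)*(b(-4, -5) - 1*4) = ((13*5)*14)*(5 - 1*4) = (65*14)*(5 - 4) = 910*1 = 910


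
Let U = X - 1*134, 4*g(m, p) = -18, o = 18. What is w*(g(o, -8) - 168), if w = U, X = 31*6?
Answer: -8970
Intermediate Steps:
X = 186
g(m, p) = -9/2 (g(m, p) = (¼)*(-18) = -9/2)
U = 52 (U = 186 - 1*134 = 186 - 134 = 52)
w = 52
w*(g(o, -8) - 168) = 52*(-9/2 - 168) = 52*(-345/2) = -8970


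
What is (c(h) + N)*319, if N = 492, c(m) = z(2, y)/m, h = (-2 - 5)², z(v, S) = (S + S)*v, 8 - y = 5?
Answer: 7694280/49 ≈ 1.5703e+5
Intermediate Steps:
y = 3 (y = 8 - 1*5 = 8 - 5 = 3)
z(v, S) = 2*S*v (z(v, S) = (2*S)*v = 2*S*v)
h = 49 (h = (-7)² = 49)
c(m) = 12/m (c(m) = (2*3*2)/m = 12/m)
(c(h) + N)*319 = (12/49 + 492)*319 = (24120/49)*319 = 7694280/49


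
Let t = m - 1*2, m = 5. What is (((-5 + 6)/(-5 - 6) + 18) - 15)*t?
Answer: 96/11 ≈ 8.7273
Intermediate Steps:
t = 3 (t = 5 - 1*2 = 5 - 2 = 3)
(((-5 + 6)/(-5 - 6) + 18) - 15)*t = (((-5 + 6)/(-5 - 6) + 18) - 15)*3 = ((1/(-11) + 18) - 15)*3 = ((1*(-1/11) + 18) - 15)*3 = ((-1/11 + 18) - 15)*3 = (197/11 - 15)*3 = (32/11)*3 = 96/11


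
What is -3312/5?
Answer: -3312/5 ≈ -662.40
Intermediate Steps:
-3312/5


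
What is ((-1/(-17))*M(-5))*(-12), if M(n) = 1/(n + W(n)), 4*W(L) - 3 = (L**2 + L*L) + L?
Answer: -12/119 ≈ -0.10084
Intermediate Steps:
W(L) = 3/4 + L**2/2 + L/4 (W(L) = 3/4 + ((L**2 + L*L) + L)/4 = 3/4 + ((L**2 + L**2) + L)/4 = 3/4 + (2*L**2 + L)/4 = 3/4 + (L + 2*L**2)/4 = 3/4 + (L**2/2 + L/4) = 3/4 + L**2/2 + L/4)
M(n) = 1/(3/4 + n**2/2 + 5*n/4) (M(n) = 1/(n + (3/4 + n**2/2 + n/4)) = 1/(3/4 + n**2/2 + 5*n/4))
((-1/(-17))*M(-5))*(-12) = ((-1/(-17))*(4/(3 + 2*(-5)**2 + 5*(-5))))*(-12) = ((-1*(-1/17))*(4/(3 + 2*25 - 25)))*(-12) = ((4/(3 + 50 - 25))/17)*(-12) = ((4/28)/17)*(-12) = ((4*(1/28))/17)*(-12) = ((1/17)*(1/7))*(-12) = (1/119)*(-12) = -12/119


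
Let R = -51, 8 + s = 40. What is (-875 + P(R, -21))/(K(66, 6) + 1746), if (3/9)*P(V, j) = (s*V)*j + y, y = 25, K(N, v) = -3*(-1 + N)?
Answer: 102016/1551 ≈ 65.774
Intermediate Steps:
s = 32 (s = -8 + 40 = 32)
K(N, v) = 3 - 3*N
P(V, j) = 75 + 96*V*j (P(V, j) = 3*((32*V)*j + 25) = 3*(32*V*j + 25) = 3*(25 + 32*V*j) = 75 + 96*V*j)
(-875 + P(R, -21))/(K(66, 6) + 1746) = (-875 + (75 + 96*(-51)*(-21)))/((3 - 3*66) + 1746) = (-875 + (75 + 102816))/((3 - 198) + 1746) = (-875 + 102891)/(-195 + 1746) = 102016/1551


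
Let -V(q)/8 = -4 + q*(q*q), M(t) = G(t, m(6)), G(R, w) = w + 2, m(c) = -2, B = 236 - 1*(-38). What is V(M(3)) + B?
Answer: 306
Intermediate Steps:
B = 274 (B = 236 + 38 = 274)
G(R, w) = 2 + w
M(t) = 0 (M(t) = 2 - 2 = 0)
V(q) = 32 - 8*q³ (V(q) = -8*(-4 + q*(q*q)) = -8*(-4 + q*q²) = -8*(-4 + q³) = 32 - 8*q³)
V(M(3)) + B = (32 - 8*0³) + 274 = (32 - 8*0) + 274 = (32 + 0) + 274 = 32 + 274 = 306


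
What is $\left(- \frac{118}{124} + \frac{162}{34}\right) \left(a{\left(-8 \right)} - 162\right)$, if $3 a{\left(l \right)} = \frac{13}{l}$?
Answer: $- \frac{15678119}{25296} \approx -619.79$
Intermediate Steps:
$a{\left(l \right)} = \frac{13}{3 l}$ ($a{\left(l \right)} = \frac{13 \frac{1}{l}}{3} = \frac{13}{3 l}$)
$\left(- \frac{118}{124} + \frac{162}{34}\right) \left(a{\left(-8 \right)} - 162\right) = \left(- \frac{118}{124} + \frac{162}{34}\right) \left(\frac{13}{3 \left(-8\right)} - 162\right) = \left(\left(-118\right) \frac{1}{124} + 162 \cdot \frac{1}{34}\right) \left(\frac{13}{3} \left(- \frac{1}{8}\right) - 162\right) = \left(- \frac{59}{62} + \frac{81}{17}\right) \left(- \frac{13}{24} - 162\right) = \frac{4019}{1054} \left(- \frac{3901}{24}\right) = - \frac{15678119}{25296}$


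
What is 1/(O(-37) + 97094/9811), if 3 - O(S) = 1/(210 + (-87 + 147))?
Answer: 2648970/34152479 ≈ 0.077563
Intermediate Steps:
O(S) = 809/270 (O(S) = 3 - 1/(210 + (-87 + 147)) = 3 - 1/(210 + 60) = 3 - 1/270 = 809/270)
1/(O(-37) + 97094/9811) = 1/(809/270 + 97094/9811) = 1/(34152479/2648970) = 2648970/34152479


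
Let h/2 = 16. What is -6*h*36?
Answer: -6912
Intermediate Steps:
h = 32 (h = 2*16 = 32)
-6*h*36 = -6*32*36 = -192*36 = -6912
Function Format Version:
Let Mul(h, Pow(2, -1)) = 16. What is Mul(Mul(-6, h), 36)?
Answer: -6912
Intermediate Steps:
h = 32 (h = Mul(2, 16) = 32)
Mul(Mul(-6, h), 36) = Mul(Mul(-6, 32), 36) = Mul(-192, 36) = -6912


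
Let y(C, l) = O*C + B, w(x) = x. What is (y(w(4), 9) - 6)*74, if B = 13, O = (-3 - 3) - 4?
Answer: -2442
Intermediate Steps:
O = -10 (O = -6 - 4 = -10)
y(C, l) = 13 - 10*C (y(C, l) = -10*C + 13 = 13 - 10*C)
(y(w(4), 9) - 6)*74 = ((13 - 10*4) - 6)*74 = ((13 - 40) - 6)*74 = (-27 - 6)*74 = -33*74 = -2442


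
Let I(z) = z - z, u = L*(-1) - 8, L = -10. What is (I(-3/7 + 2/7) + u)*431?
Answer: 862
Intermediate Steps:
u = 2 (u = -10*(-1) - 8 = 10 - 8 = 2)
I(z) = 0
(I(-3/7 + 2/7) + u)*431 = (0 + 2)*431 = 2*431 = 862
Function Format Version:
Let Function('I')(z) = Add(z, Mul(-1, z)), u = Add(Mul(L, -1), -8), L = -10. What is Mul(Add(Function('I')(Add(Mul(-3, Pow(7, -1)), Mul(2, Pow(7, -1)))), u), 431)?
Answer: 862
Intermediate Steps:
u = 2 (u = Add(Mul(-10, -1), -8) = Add(10, -8) = 2)
Function('I')(z) = 0
Mul(Add(Function('I')(Add(Mul(-3, Pow(7, -1)), Mul(2, Pow(7, -1)))), u), 431) = Mul(Add(0, 2), 431) = Mul(2, 431) = 862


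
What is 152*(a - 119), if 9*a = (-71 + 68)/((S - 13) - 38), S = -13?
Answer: -434093/24 ≈ -18087.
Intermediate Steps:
a = 1/192 (a = ((-71 + 68)/((-13 - 13) - 38))/9 = (-3/(-26 - 38))/9 = (-3/(-64))/9 = (-3*(-1/64))/9 = (⅑)*(3/64) = 1/192 ≈ 0.0052083)
152*(a - 119) = 152*(1/192 - 119) = 152*(-22847/192) = -434093/24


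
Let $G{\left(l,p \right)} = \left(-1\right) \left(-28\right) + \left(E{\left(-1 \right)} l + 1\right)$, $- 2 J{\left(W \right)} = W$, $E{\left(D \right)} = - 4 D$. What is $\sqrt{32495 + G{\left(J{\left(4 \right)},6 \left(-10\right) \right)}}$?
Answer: $2 \sqrt{8129} \approx 180.32$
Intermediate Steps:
$J{\left(W \right)} = - \frac{W}{2}$
$G{\left(l,p \right)} = 29 + 4 l$ ($G{\left(l,p \right)} = \left(-1\right) \left(-28\right) + \left(\left(-4\right) \left(-1\right) l + 1\right) = 28 + \left(4 l + 1\right) = 28 + \left(1 + 4 l\right) = 29 + 4 l$)
$\sqrt{32495 + G{\left(J{\left(4 \right)},6 \left(-10\right) \right)}} = \sqrt{32495 + \left(29 + 4 \left(\left(- \frac{1}{2}\right) 4\right)\right)} = \sqrt{32495 + \left(29 + 4 \left(-2\right)\right)} = \sqrt{32495 + \left(29 - 8\right)} = \sqrt{32495 + 21} = \sqrt{32516} = 2 \sqrt{8129}$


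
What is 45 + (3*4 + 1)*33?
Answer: 474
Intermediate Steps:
45 + (3*4 + 1)*33 = 45 + (12 + 1)*33 = 45 + 13*33 = 45 + 429 = 474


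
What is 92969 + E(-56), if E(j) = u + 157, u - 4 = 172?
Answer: 93302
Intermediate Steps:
u = 176 (u = 4 + 172 = 176)
E(j) = 333 (E(j) = 176 + 157 = 333)
92969 + E(-56) = 92969 + 333 = 93302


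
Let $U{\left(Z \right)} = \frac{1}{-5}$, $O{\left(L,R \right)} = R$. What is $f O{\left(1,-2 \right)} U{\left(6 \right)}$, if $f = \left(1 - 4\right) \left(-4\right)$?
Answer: $\frac{24}{5} \approx 4.8$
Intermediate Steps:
$U{\left(Z \right)} = - \frac{1}{5}$
$f = 12$ ($f = \left(-3\right) \left(-4\right) = 12$)
$f O{\left(1,-2 \right)} U{\left(6 \right)} = 12 \left(-2\right) \left(- \frac{1}{5}\right) = \left(-24\right) \left(- \frac{1}{5}\right) = \frac{24}{5}$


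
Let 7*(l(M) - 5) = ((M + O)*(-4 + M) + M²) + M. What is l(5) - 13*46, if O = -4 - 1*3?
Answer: -589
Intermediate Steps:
O = -7 (O = -4 - 3 = -7)
l(M) = 5 + M/7 + M²/7 + (-7 + M)*(-4 + M)/7 (l(M) = 5 + (((M - 7)*(-4 + M) + M²) + M)/7 = 5 + (((-7 + M)*(-4 + M) + M²) + M)/7 = 5 + ((M² + (-7 + M)*(-4 + M)) + M)/7 = 5 + (M + M² + (-7 + M)*(-4 + M))/7 = 5 + (M/7 + M²/7 + (-7 + M)*(-4 + M)/7) = 5 + M/7 + M²/7 + (-7 + M)*(-4 + M)/7)
l(5) - 13*46 = (9 - 10/7*5 + (2/7)*5²) - 13*46 = (9 - 50/7 + (2/7)*25) - 598 = (9 - 50/7 + 50/7) - 598 = 9 - 598 = -589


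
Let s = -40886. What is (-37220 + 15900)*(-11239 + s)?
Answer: 1111305000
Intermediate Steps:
(-37220 + 15900)*(-11239 + s) = (-37220 + 15900)*(-11239 - 40886) = -21320*(-52125) = 1111305000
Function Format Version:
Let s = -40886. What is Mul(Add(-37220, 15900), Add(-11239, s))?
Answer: 1111305000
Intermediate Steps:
Mul(Add(-37220, 15900), Add(-11239, s)) = Mul(Add(-37220, 15900), Add(-11239, -40886)) = Mul(-21320, -52125) = 1111305000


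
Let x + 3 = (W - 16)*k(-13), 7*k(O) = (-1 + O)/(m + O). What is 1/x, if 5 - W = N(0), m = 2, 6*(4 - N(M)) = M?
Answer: -11/63 ≈ -0.17460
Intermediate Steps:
N(M) = 4 - M/6
k(O) = (-1 + O)/(7*(2 + O)) (k(O) = ((-1 + O)/(2 + O))/7 = (-1 + O)/(7*(2 + O)))
W = 1 (W = 5 - (4 - ⅙*0) = 5 - (4 + 0) = 5 - 1*4 = 5 - 4 = 1)
x = -63/11 (x = -3 + (1 - 16)*((-1 - 13)/(7*(2 - 13))) = -3 - 15*(-14)/(7*(-11)) = -3 - 15*(-1)*(-14)/(7*11) = -3 - 15*2/11 = -3 - 30/11 = -63/11 ≈ -5.7273)
1/x = 1/(-63/11) = -11/63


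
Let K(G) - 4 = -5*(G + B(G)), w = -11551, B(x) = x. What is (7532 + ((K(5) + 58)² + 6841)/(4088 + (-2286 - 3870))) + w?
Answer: -756207/188 ≈ -4022.4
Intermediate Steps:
K(G) = 4 - 10*G (K(G) = 4 - 5*(G + G) = 4 - 10*G)
(7532 + ((K(5) + 58)² + 6841)/(4088 + (-2286 - 3870))) + w = (7532 + (((4 - 10*5) + 58)² + 6841)/(4088 + (-2286 - 3870))) - 11551 = (7532 + (((4 - 50) + 58)² + 6841)/(4088 - 6156)) - 11551 = (7532 + ((-46 + 58)² + 6841)/(-2068)) - 11551 = (7532 + (12² + 6841)*(-1/2068)) - 11551 = (7532 + (144 + 6841)*(-1/2068)) - 11551 = (7532 + 6985*(-1/2068)) - 11551 = (7532 - 635/188) - 11551 = 1415381/188 - 11551 = -756207/188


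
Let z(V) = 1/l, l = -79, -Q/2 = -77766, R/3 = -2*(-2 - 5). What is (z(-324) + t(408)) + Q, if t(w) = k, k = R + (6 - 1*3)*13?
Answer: 12293426/79 ≈ 1.5561e+5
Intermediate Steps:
R = 42 (R = 3*(-2*(-2 - 5)) = 3*(-2*(-7)) = 3*14 = 42)
Q = 155532 (Q = -2*(-77766) = 155532)
z(V) = -1/79 (z(V) = 1/(-79) = -1/79)
k = 81 (k = 42 + (6 - 1*3)*13 = 42 + (6 - 3)*13 = 42 + 3*13 = 42 + 39 = 81)
t(w) = 81
(z(-324) + t(408)) + Q = (-1/79 + 81) + 155532 = 6398/79 + 155532 = 12293426/79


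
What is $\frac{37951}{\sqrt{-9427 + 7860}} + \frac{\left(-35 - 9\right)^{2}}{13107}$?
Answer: $\frac{1936}{13107} - \frac{37951 i \sqrt{1567}}{1567} \approx 0.14771 - 958.71 i$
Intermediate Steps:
$\frac{37951}{\sqrt{-9427 + 7860}} + \frac{\left(-35 - 9\right)^{2}}{13107} = \frac{37951}{\sqrt{-1567}} + \left(-44\right)^{2} \cdot \frac{1}{13107} = \frac{37951}{i \sqrt{1567}} + 1936 \cdot \frac{1}{13107} = 37951 \left(- \frac{i \sqrt{1567}}{1567}\right) + \frac{1936}{13107} = - \frac{37951 i \sqrt{1567}}{1567} + \frac{1936}{13107} = \frac{1936}{13107} - \frac{37951 i \sqrt{1567}}{1567}$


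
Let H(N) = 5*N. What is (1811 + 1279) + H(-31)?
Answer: 2935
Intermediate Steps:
(1811 + 1279) + H(-31) = (1811 + 1279) + 5*(-31) = 3090 - 155 = 2935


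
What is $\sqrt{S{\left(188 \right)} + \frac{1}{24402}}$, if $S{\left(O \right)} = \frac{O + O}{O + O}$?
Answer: $\frac{\sqrt{12152694}}{3486} \approx 1.0$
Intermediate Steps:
$S{\left(O \right)} = 1$ ($S{\left(O \right)} = \frac{2 O}{2 O} = 2 O \frac{1}{2 O} = 1$)
$\sqrt{S{\left(188 \right)} + \frac{1}{24402}} = \sqrt{1 + \frac{1}{24402}} = \sqrt{\frac{24403}{24402}} = \frac{\sqrt{12152694}}{3486}$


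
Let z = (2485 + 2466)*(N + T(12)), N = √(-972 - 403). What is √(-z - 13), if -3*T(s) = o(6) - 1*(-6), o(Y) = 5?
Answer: √(163266 - 222795*I*√55)/3 ≈ 318.29 - 288.39*I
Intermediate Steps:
T(s) = -11/3 (T(s) = -(5 - 1*(-6))/3 = -(5 + 6)/3 = -⅓*11 = -11/3)
N = 5*I*√55 (N = √(-1375) = 5*I*√55 ≈ 37.081*I)
z = -54461/3 + 24755*I*√55 (z = (2485 + 2466)*(5*I*√55 - 11/3) = 4951*(-11/3 + 5*I*√55) = -54461/3 + 24755*I*√55 ≈ -18154.0 + 1.8359e+5*I)
√(-z - 13) = √(-(-54461/3 + 24755*I*√55) - 13) = √((54461/3 - 24755*I*√55) - 13) = √(54422/3 - 24755*I*√55)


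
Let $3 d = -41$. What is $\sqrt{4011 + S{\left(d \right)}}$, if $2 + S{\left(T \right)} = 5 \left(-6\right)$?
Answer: $\sqrt{3979} \approx 63.079$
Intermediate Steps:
$d = - \frac{41}{3}$ ($d = \frac{1}{3} \left(-41\right) = - \frac{41}{3} \approx -13.667$)
$S{\left(T \right)} = -32$ ($S{\left(T \right)} = -2 + 5 \left(-6\right) = -2 - 30 = -32$)
$\sqrt{4011 + S{\left(d \right)}} = \sqrt{4011 - 32} = \sqrt{3979}$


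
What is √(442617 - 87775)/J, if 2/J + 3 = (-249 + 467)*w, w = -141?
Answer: -30741*√354842/2 ≈ -9.1560e+6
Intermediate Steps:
J = -2/30741 (J = 2/(-3 + (-249 + 467)*(-141)) = 2/(-3 + 218*(-141)) = 2/(-3 - 30738) = 2/(-30741) = 2*(-1/30741) = -2/30741 ≈ -6.5060e-5)
√(442617 - 87775)/J = √(442617 - 87775)/(-2/30741) = √354842*(-30741/2) = -30741*√354842/2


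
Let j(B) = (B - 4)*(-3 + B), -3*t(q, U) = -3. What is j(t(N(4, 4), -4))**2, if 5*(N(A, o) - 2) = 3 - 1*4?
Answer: 36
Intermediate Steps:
N(A, o) = 9/5 (N(A, o) = 2 + (3 - 1*4)/5 = 2 + (3 - 4)/5 = 2 + (1/5)*(-1) = 2 - 1/5 = 9/5)
t(q, U) = 1 (t(q, U) = -1/3*(-3) = 1)
j(B) = (-4 + B)*(-3 + B)
j(t(N(4, 4), -4))**2 = (12 + 1**2 - 7*1)**2 = (12 + 1 - 7)**2 = 6**2 = 36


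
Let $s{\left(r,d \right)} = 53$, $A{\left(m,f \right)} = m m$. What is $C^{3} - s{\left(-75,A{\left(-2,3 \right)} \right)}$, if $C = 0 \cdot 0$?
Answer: $-53$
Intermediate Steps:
$A{\left(m,f \right)} = m^{2}$
$C = 0$
$C^{3} - s{\left(-75,A{\left(-2,3 \right)} \right)} = 0^{3} - 53 = 0 - 53 = -53$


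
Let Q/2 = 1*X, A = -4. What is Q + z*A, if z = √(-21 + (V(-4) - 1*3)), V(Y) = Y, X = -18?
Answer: -36 - 8*I*√7 ≈ -36.0 - 21.166*I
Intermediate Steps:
Q = -36 (Q = 2*(1*(-18)) = 2*(-18) = -36)
z = 2*I*√7 (z = √(-21 + (-4 - 1*3)) = √(-21 + (-4 - 3)) = √(-21 - 7) = √(-28) = 2*I*√7 ≈ 5.2915*I)
Q + z*A = -36 + (2*I*√7)*(-4) = -36 - 8*I*√7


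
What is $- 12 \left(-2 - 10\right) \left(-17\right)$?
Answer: $-2448$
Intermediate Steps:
$- 12 \left(-2 - 10\right) \left(-17\right) = \left(-12\right) \left(-12\right) \left(-17\right) = 144 \left(-17\right) = -2448$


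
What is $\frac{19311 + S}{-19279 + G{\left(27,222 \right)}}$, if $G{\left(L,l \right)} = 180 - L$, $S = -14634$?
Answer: $- \frac{4677}{19126} \approx -0.24454$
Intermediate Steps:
$\frac{19311 + S}{-19279 + G{\left(27,222 \right)}} = \frac{19311 - 14634}{-19279 + \left(180 - 27\right)} = \frac{4677}{-19279 + \left(180 - 27\right)} = \frac{4677}{-19279 + 153} = \frac{4677}{-19126} = 4677 \left(- \frac{1}{19126}\right) = - \frac{4677}{19126}$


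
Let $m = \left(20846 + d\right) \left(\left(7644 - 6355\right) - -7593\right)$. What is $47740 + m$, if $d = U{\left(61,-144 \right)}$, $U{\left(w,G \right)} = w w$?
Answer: $218251834$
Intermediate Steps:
$U{\left(w,G \right)} = w^{2}$
$d = 3721$ ($d = 61^{2} = 3721$)
$m = 218204094$ ($m = \left(20846 + 3721\right) \left(\left(7644 - 6355\right) - -7593\right) = 24567 \left(1289 + \left(-280 + 7873\right)\right) = 24567 \left(1289 + 7593\right) = 24567 \cdot 8882 = 218204094$)
$47740 + m = 47740 + 218204094 = 218251834$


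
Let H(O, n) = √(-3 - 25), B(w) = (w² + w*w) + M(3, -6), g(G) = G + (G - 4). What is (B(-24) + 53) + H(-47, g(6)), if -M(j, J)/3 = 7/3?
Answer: 1198 + 2*I*√7 ≈ 1198.0 + 5.2915*I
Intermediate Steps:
M(j, J) = -7 (M(j, J) = -21/3 = -3*7/3 = -7)
g(G) = -4 + 2*G (g(G) = G + (-4 + G) = -4 + 2*G)
B(w) = -7 + 2*w² (B(w) = (w² + w*w) - 7 = (w² + w²) - 7 = 2*w² - 7 = -7 + 2*w²)
H(O, n) = 2*I*√7 (H(O, n) = √(-28) = 2*I*√7)
(B(-24) + 53) + H(-47, g(6)) = ((-7 + 2*(-24)²) + 53) + 2*I*√7 = ((-7 + 2*576) + 53) + 2*I*√7 = ((-7 + 1152) + 53) + 2*I*√7 = (1145 + 53) + 2*I*√7 = 1198 + 2*I*√7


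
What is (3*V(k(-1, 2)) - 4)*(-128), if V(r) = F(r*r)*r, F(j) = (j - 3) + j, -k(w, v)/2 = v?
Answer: 45056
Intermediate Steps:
k(w, v) = -2*v
F(j) = -3 + 2*j (F(j) = (-3 + j) + j = -3 + 2*j)
V(r) = r*(-3 + 2*r²) (V(r) = (-3 + 2*(r*r))*r = (-3 + 2*r²)*r = r*(-3 + 2*r²))
(3*V(k(-1, 2)) - 4)*(-128) = (3*((-2*2)*(-3 + 2*(-2*2)²)) - 4)*(-128) = (3*(-4*(-3 + 2*(-4)²)) - 4)*(-128) = (3*(-4*(-3 + 2*16)) - 4)*(-128) = (3*(-4*(-3 + 32)) - 4)*(-128) = (3*(-4*29) - 4)*(-128) = (3*(-116) - 4)*(-128) = (-348 - 4)*(-128) = -352*(-128) = 45056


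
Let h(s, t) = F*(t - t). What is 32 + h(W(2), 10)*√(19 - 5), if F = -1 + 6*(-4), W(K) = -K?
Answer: 32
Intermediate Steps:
F = -25 (F = -1 - 24 = -25)
h(s, t) = 0 (h(s, t) = -25*(t - t) = -25*0 = 0)
32 + h(W(2), 10)*√(19 - 5) = 32 + 0*√(19 - 5) = 32 + 0*√14 = 32 + 0 = 32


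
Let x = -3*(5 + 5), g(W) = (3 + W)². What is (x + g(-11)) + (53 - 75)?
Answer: 12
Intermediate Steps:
x = -30 (x = -3*10 = -30)
(x + g(-11)) + (53 - 75) = (-30 + (3 - 11)²) + (53 - 75) = (-30 + (-8)²) - 22 = (-30 + 64) - 22 = 34 - 22 = 12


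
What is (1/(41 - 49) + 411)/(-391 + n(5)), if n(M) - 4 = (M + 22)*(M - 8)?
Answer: -3287/3744 ≈ -0.87794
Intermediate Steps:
n(M) = 4 + (-8 + M)*(22 + M) (n(M) = 4 + (M + 22)*(M - 8) = 4 + (22 + M)*(-8 + M) = 4 + (-8 + M)*(22 + M))
(1/(41 - 49) + 411)/(-391 + n(5)) = (1/(41 - 49) + 411)/(-391 + (-172 + 5**2 + 14*5)) = (1/(-8) + 411)/(-391 + (-172 + 25 + 70)) = (-1/8 + 411)/(-391 - 77) = (3287/8)/(-468) = (3287/8)*(-1/468) = -3287/3744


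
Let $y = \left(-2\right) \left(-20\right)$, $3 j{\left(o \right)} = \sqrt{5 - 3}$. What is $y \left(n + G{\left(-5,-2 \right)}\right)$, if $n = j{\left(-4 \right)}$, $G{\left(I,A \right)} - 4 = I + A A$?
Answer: $120 + \frac{40 \sqrt{2}}{3} \approx 138.86$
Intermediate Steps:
$j{\left(o \right)} = \frac{\sqrt{2}}{3}$ ($j{\left(o \right)} = \frac{\sqrt{5 - 3}}{3} = \frac{\sqrt{2}}{3}$)
$G{\left(I,A \right)} = 4 + I + A^{2}$ ($G{\left(I,A \right)} = 4 + \left(I + A A\right) = 4 + \left(I + A^{2}\right) = 4 + I + A^{2}$)
$n = \frac{\sqrt{2}}{3} \approx 0.4714$
$y = 40$
$y \left(n + G{\left(-5,-2 \right)}\right) = 40 \left(\frac{\sqrt{2}}{3} + \left(4 - 5 + \left(-2\right)^{2}\right)\right) = 40 \left(\frac{\sqrt{2}}{3} + \left(4 - 5 + 4\right)\right) = 40 \left(\frac{\sqrt{2}}{3} + 3\right) = 40 \left(3 + \frac{\sqrt{2}}{3}\right) = 120 + \frac{40 \sqrt{2}}{3}$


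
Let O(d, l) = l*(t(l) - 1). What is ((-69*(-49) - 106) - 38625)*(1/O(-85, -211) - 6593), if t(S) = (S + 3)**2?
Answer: 2127509856272500/9128493 ≈ 2.3306e+8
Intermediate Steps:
t(S) = (3 + S)**2
O(d, l) = l*(-1 + (3 + l)**2) (O(d, l) = l*((3 + l)**2 - 1) = l*(-1 + (3 + l)**2))
((-69*(-49) - 106) - 38625)*(1/O(-85, -211) - 6593) = ((-69*(-49) - 106) - 38625)*(1/(-211*(-1 + (3 - 211)**2)) - 6593) = ((3381 - 106) - 38625)*(1/(-211*(-1 + (-208)**2)) - 6593) = (3275 - 38625)*(1/(-211*(-1 + 43264)) - 6593) = -35350*(1/(-211*43263) - 6593) = -35350*(1/(-9128493) - 6593) = -35350*(-1/9128493 - 6593) = -35350*(-60184154350/9128493) = 2127509856272500/9128493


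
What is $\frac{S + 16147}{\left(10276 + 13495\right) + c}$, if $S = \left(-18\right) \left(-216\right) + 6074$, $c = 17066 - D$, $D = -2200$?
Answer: $\frac{26109}{43037} \approx 0.60666$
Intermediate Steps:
$c = 19266$ ($c = 17066 - -2200 = 17066 + 2200 = 19266$)
$S = 9962$ ($S = 3888 + 6074 = 9962$)
$\frac{S + 16147}{\left(10276 + 13495\right) + c} = \frac{9962 + 16147}{\left(10276 + 13495\right) + 19266} = \frac{26109}{23771 + 19266} = \frac{26109}{43037}$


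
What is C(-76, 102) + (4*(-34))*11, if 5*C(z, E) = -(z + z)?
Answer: -7328/5 ≈ -1465.6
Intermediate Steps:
C(z, E) = -2*z/5 (C(z, E) = (-(z + z))/5 = (-2*z)/5 = -2*z/5)
C(-76, 102) + (4*(-34))*11 = -2/5*(-76) + (4*(-34))*11 = 152/5 - 136*11 = 152/5 - 1496 = -7328/5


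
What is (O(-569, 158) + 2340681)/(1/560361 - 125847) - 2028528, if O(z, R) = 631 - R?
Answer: -71526300436624521/35259875383 ≈ -2.0285e+6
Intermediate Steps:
(O(-569, 158) + 2340681)/(1/560361 - 125847) - 2028528 = ((631 - 1*158) + 2340681)/(1/560361 - 125847) - 2028528 = ((631 - 158) + 2340681)/(1/560361 - 125847) - 2028528 = (473 + 2340681)/(-70519750766/560361) - 2028528 = 2341154*(-560361/70519750766) - 2028528 = -655945698297/35259875383 - 2028528 = -71526300436624521/35259875383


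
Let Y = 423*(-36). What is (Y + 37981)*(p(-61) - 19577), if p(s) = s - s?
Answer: -445435481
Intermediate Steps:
p(s) = 0
Y = -15228
(Y + 37981)*(p(-61) - 19577) = (-15228 + 37981)*(0 - 19577) = 22753*(-19577) = -445435481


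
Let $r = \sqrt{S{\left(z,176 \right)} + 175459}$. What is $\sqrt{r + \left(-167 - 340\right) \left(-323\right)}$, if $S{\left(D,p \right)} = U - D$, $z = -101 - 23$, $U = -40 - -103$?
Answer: $\sqrt{163761 + \sqrt{175646}} \approx 405.19$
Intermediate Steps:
$U = 63$ ($U = -40 + 103 = 63$)
$z = -124$ ($z = -101 - 23 = -124$)
$S{\left(D,p \right)} = 63 - D$
$r = \sqrt{175646}$ ($r = \sqrt{\left(63 - -124\right) + 175459} = \sqrt{\left(63 + 124\right) + 175459} = \sqrt{187 + 175459} = \sqrt{175646} \approx 419.1$)
$\sqrt{r + \left(-167 - 340\right) \left(-323\right)} = \sqrt{\sqrt{175646} + \left(-167 - 340\right) \left(-323\right)} = \sqrt{\sqrt{175646} - -163761} = \sqrt{\sqrt{175646} + 163761} = \sqrt{163761 + \sqrt{175646}}$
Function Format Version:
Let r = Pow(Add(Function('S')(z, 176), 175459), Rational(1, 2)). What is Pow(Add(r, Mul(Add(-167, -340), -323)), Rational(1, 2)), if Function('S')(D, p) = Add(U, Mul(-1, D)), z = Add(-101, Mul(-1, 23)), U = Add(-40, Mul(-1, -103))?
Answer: Pow(Add(163761, Pow(175646, Rational(1, 2))), Rational(1, 2)) ≈ 405.19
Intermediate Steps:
U = 63 (U = Add(-40, 103) = 63)
z = -124 (z = Add(-101, -23) = -124)
Function('S')(D, p) = Add(63, Mul(-1, D))
r = Pow(175646, Rational(1, 2)) (r = Pow(Add(Add(63, Mul(-1, -124)), 175459), Rational(1, 2)) = Pow(Add(Add(63, 124), 175459), Rational(1, 2)) = Pow(Add(187, 175459), Rational(1, 2)) = Pow(175646, Rational(1, 2)) ≈ 419.10)
Pow(Add(r, Mul(Add(-167, -340), -323)), Rational(1, 2)) = Pow(Add(Pow(175646, Rational(1, 2)), Mul(Add(-167, -340), -323)), Rational(1, 2)) = Pow(Add(Pow(175646, Rational(1, 2)), Mul(-507, -323)), Rational(1, 2)) = Pow(Add(Pow(175646, Rational(1, 2)), 163761), Rational(1, 2)) = Pow(Add(163761, Pow(175646, Rational(1, 2))), Rational(1, 2))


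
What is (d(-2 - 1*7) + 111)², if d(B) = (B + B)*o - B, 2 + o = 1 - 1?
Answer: 24336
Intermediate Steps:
o = -2 (o = -2 + (1 - 1) = -2 + 0 = -2)
d(B) = -5*B (d(B) = (B + B)*(-2) - B = (2*B)*(-2) - B = -4*B - B = -5*B)
(d(-2 - 1*7) + 111)² = (-5*(-2 - 1*7) + 111)² = (-5*(-2 - 7) + 111)² = (-5*(-9) + 111)² = (45 + 111)² = 156² = 24336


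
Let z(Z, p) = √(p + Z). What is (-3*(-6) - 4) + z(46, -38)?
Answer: 14 + 2*√2 ≈ 16.828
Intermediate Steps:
z(Z, p) = √(Z + p)
(-3*(-6) - 4) + z(46, -38) = (-3*(-6) - 4) + √(46 - 38) = (18 - 4) + √8 = 14 + 2*√2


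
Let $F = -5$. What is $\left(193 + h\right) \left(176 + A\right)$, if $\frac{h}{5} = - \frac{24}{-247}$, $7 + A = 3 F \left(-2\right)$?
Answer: $\frac{9510409}{247} \approx 38504.0$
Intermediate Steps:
$A = 23$ ($A = -7 + 3 \left(-5\right) \left(-2\right) = -7 - -30 = -7 + 30 = 23$)
$h = \frac{120}{247}$ ($h = 5 \left(- \frac{24}{-247}\right) = 5 \left(\left(-24\right) \left(- \frac{1}{247}\right)\right) = 5 \cdot \frac{24}{247} = \frac{120}{247} \approx 0.48583$)
$\left(193 + h\right) \left(176 + A\right) = \left(193 + \frac{120}{247}\right) \left(176 + 23\right) = \frac{47791}{247} \cdot 199 = \frac{9510409}{247}$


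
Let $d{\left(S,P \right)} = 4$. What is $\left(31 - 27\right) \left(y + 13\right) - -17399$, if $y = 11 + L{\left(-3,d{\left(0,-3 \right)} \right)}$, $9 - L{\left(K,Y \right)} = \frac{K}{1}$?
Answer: $17543$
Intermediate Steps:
$L{\left(K,Y \right)} = 9 - K$ ($L{\left(K,Y \right)} = 9 - \frac{K}{1} = 9 - K 1 = 9 - K$)
$y = 23$ ($y = 11 + \left(9 - -3\right) = 11 + \left(9 + 3\right) = 11 + 12 = 23$)
$\left(31 - 27\right) \left(y + 13\right) - -17399 = \left(31 - 27\right) \left(23 + 13\right) - -17399 = 4 \cdot 36 + 17399 = 144 + 17399 = 17543$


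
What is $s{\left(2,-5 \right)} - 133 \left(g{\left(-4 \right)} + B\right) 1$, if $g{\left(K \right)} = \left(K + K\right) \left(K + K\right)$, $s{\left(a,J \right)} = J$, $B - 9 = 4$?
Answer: $-10246$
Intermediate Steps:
$B = 13$ ($B = 9 + 4 = 13$)
$g{\left(K \right)} = 4 K^{2}$ ($g{\left(K \right)} = 2 K 2 K = 4 K^{2}$)
$s{\left(2,-5 \right)} - 133 \left(g{\left(-4 \right)} + B\right) 1 = -5 - 133 \left(4 \left(-4\right)^{2} + 13\right) 1 = -5 - 133 \left(4 \cdot 16 + 13\right) 1 = -5 - 133 \left(64 + 13\right) 1 = -5 - 133 \cdot 77 \cdot 1 = -5 - 10241 = -10246$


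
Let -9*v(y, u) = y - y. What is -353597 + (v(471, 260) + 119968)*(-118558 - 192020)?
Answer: -37259775101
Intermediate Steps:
v(y, u) = 0 (v(y, u) = -(y - y)/9 = -1/9*0 = 0)
-353597 + (v(471, 260) + 119968)*(-118558 - 192020) = -353597 + (0 + 119968)*(-118558 - 192020) = -353597 + 119968*(-310578) = -353597 - 37259421504 = -37259775101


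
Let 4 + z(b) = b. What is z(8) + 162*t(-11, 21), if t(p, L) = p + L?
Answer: 1624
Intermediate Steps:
t(p, L) = L + p
z(b) = -4 + b
z(8) + 162*t(-11, 21) = (-4 + 8) + 162*(21 - 11) = 4 + 162*10 = 4 + 1620 = 1624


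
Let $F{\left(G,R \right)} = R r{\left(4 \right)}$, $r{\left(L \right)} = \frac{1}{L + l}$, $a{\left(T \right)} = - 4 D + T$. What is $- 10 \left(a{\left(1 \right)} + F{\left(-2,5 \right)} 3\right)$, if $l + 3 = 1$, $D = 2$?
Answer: $-5$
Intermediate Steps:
$l = -2$ ($l = -3 + 1 = -2$)
$a{\left(T \right)} = -8 + T$ ($a{\left(T \right)} = \left(-4\right) 2 + T = -8 + T$)
$r{\left(L \right)} = \frac{1}{-2 + L}$ ($r{\left(L \right)} = \frac{1}{L - 2} = \frac{1}{-2 + L}$)
$F{\left(G,R \right)} = \frac{R}{2}$ ($F{\left(G,R \right)} = \frac{R}{-2 + 4} = \frac{R}{2}$)
$- 10 \left(a{\left(1 \right)} + F{\left(-2,5 \right)} 3\right) = - 10 \left(\left(-8 + 1\right) + \frac{1}{2} \cdot 5 \cdot 3\right) = - 10 \left(-7 + \frac{5}{2} \cdot 3\right) = - 10 \left(-7 + \frac{15}{2}\right) = \left(-10\right) \frac{1}{2} = -5$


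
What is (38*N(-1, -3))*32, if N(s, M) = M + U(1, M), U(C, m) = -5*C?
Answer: -9728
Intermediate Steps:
N(s, M) = -5 + M (N(s, M) = M - 5*1 = M - 5 = -5 + M)
(38*N(-1, -3))*32 = (38*(-5 - 3))*32 = (38*(-8))*32 = -304*32 = -9728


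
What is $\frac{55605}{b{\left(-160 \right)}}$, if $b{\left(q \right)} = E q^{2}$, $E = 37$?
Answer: $\frac{11121}{189440} \approx 0.058705$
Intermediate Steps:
$b{\left(q \right)} = 37 q^{2}$
$\frac{55605}{b{\left(-160 \right)}} = \frac{55605}{37 \left(-160\right)^{2}} = \frac{55605}{37 \cdot 25600} = \frac{55605}{947200} = 55605 \cdot \frac{1}{947200} = \frac{11121}{189440}$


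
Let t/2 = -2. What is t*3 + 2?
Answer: -10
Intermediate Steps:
t = -4 (t = 2*(-2) = -4)
t*3 + 2 = -4*3 + 2 = -12 + 2 = -10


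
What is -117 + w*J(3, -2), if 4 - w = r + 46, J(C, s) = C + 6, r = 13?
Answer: -612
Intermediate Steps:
J(C, s) = 6 + C
w = -55 (w = 4 - (13 + 46) = 4 - 1*59 = 4 - 59 = -55)
-117 + w*J(3, -2) = -117 - 55*(6 + 3) = -117 - 55*9 = -117 - 495 = -612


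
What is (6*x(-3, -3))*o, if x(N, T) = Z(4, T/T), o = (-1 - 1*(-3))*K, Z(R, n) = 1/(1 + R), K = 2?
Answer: 24/5 ≈ 4.8000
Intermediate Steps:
o = 4 (o = (-1 - 1*(-3))*2 = (-1 + 3)*2 = 2*2 = 4)
x(N, T) = ⅕ (x(N, T) = 1/(1 + 4) = 1/5 = ⅕)
(6*x(-3, -3))*o = (6*(⅕))*4 = (6/5)*4 = 24/5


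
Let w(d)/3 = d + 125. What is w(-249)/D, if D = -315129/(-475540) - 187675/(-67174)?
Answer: -5941569856560/55207722473 ≈ -107.62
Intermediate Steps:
w(d) = 375 + 3*d (w(d) = 3*(d + 125) = 3*(125 + d) = 375 + 3*d)
D = 55207722473/15971961980 (D = -315129*(-1/475540) - 187675*(-1/67174) = 315129/475540 + 187675/67174 = 55207722473/15971961980 ≈ 3.4565)
w(-249)/D = (375 + 3*(-249))/(55207722473/15971961980) = (375 - 747)*(15971961980/55207722473) = -372*15971961980/55207722473 = -5941569856560/55207722473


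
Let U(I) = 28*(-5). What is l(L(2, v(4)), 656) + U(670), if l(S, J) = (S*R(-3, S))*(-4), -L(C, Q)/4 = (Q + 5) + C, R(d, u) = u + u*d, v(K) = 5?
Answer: 18292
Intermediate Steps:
U(I) = -140
R(d, u) = u + d*u
L(C, Q) = -20 - 4*C - 4*Q (L(C, Q) = -4*((Q + 5) + C) = -4*((5 + Q) + C) = -4*(5 + C + Q) = -20 - 4*C - 4*Q)
l(S, J) = 8*S**2 (l(S, J) = (S*(S*(1 - 3)))*(-4) = (S*(S*(-2)))*(-4) = (S*(-2*S))*(-4) = -2*S**2*(-4) = 8*S**2)
l(L(2, v(4)), 656) + U(670) = 8*(-20 - 4*2 - 4*5)**2 - 140 = 8*(-20 - 8 - 20)**2 - 140 = 8*(-48)**2 - 140 = 8*2304 - 140 = 18432 - 140 = 18292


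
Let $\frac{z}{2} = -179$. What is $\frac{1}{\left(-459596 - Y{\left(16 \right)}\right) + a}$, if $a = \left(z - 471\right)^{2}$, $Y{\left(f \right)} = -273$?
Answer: $\frac{1}{227918} \approx 4.3875 \cdot 10^{-6}$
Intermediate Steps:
$z = -358$ ($z = 2 \left(-179\right) = -358$)
$a = 687241$ ($a = \left(-358 - 471\right)^{2} = \left(-829\right)^{2} = 687241$)
$\frac{1}{\left(-459596 - Y{\left(16 \right)}\right) + a} = \frac{1}{\left(-459596 - -273\right) + 687241} = \frac{1}{\left(-459596 + 273\right) + 687241} = \frac{1}{-459323 + 687241} = \frac{1}{227918}$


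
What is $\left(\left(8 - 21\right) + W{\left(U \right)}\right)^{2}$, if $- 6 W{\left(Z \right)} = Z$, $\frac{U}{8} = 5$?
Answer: $\frac{3481}{9} \approx 386.78$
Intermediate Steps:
$U = 40$ ($U = 8 \cdot 5 = 40$)
$W{\left(Z \right)} = - \frac{Z}{6}$
$\left(\left(8 - 21\right) + W{\left(U \right)}\right)^{2} = \left(\left(8 - 21\right) - \frac{20}{3}\right)^{2} = \left(-13 - \frac{20}{3}\right)^{2} = \left(- \frac{59}{3}\right)^{2} = \frac{3481}{9}$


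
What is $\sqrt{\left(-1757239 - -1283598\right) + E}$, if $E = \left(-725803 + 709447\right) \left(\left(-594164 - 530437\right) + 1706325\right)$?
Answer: $i \sqrt{9515151385} \approx 97546.0 i$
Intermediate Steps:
$E = -9514677744$ ($E = - 16356 \left(\left(-594164 - 530437\right) + 1706325\right) = - 16356 \left(-1124601 + 1706325\right) = \left(-16356\right) 581724 = -9514677744$)
$\sqrt{\left(-1757239 - -1283598\right) + E} = \sqrt{\left(-1757239 - -1283598\right) - 9514677744} = \sqrt{\left(-1757239 + 1283598\right) - 9514677744} = \sqrt{-473641 - 9514677744} = \sqrt{-9515151385} = i \sqrt{9515151385}$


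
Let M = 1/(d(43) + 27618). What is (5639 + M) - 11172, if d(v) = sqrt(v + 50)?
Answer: -1406772306435/254251277 - sqrt(93)/762753831 ≈ -5533.0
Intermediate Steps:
d(v) = sqrt(50 + v)
M = 1/(27618 + sqrt(93)) (M = 1/(sqrt(50 + 43) + 27618) = 1/(sqrt(93) + 27618) = 1/(27618 + sqrt(93)) ≈ 3.6196e-5)
(5639 + M) - 11172 = (5639 + (9206/254251277 - sqrt(93)/762753831)) - 11172 = (1433722960209/254251277 - sqrt(93)/762753831) - 11172 = -1406772306435/254251277 - sqrt(93)/762753831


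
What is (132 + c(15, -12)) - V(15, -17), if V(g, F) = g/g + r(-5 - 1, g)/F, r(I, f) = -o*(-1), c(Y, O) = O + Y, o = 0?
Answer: 134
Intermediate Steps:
r(I, f) = 0 (r(I, f) = -1*0*(-1) = 0*(-1) = 0)
V(g, F) = 1 (V(g, F) = g/g + 0/F = 1 + 0 = 1)
(132 + c(15, -12)) - V(15, -17) = (132 + (-12 + 15)) - 1*1 = (132 + 3) - 1 = 135 - 1 = 134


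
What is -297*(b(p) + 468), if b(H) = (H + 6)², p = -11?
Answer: -146421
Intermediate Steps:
b(H) = (6 + H)²
-297*(b(p) + 468) = -297*((6 - 11)² + 468) = -297*((-5)² + 468) = -297*(25 + 468) = -297*493 = -146421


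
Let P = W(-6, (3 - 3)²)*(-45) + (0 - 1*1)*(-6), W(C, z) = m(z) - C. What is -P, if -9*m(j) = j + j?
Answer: 264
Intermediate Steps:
m(j) = -2*j/9 (m(j) = -(j + j)/9 = -2*j/9)
W(C, z) = -C - 2*z/9 (W(C, z) = -2*z/9 - C = -C - 2*z/9)
P = -264 (P = (-1*(-6) - 2*(3 - 3)²/9)*(-45) + (0 - 1*1)*(-6) = (6 - 2/9*0²)*(-45) + (0 - 1)*(-6) = (6 - 2/9*0)*(-45) - 1*(-6) = (6 + 0)*(-45) + 6 = 6*(-45) + 6 = -270 + 6 = -264)
-P = -1*(-264) = 264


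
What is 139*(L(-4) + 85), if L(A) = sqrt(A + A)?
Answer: 11815 + 278*I*sqrt(2) ≈ 11815.0 + 393.15*I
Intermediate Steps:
L(A) = sqrt(2)*sqrt(A) (L(A) = sqrt(2*A) = sqrt(2)*sqrt(A))
139*(L(-4) + 85) = 139*(sqrt(2)*sqrt(-4) + 85) = 139*(sqrt(2)*(2*I) + 85) = 139*(2*I*sqrt(2) + 85) = 139*(85 + 2*I*sqrt(2)) = 11815 + 278*I*sqrt(2)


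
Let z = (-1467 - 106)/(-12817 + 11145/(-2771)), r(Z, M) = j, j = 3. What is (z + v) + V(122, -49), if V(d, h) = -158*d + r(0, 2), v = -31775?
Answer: -14988269353/293612 ≈ -51048.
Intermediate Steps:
r(Z, M) = 3
z = 36023/293612 (z = -1573/(-12817 + 11145*(-1/2771)) = -1573/(-12817 - 11145/2771) = -1573/(-35527052/2771) = -1573*(-2771/35527052) = 36023/293612 ≈ 0.12269)
V(d, h) = 3 - 158*d (V(d, h) = -158*d + 3 = 3 - 158*d)
(z + v) + V(122, -49) = (36023/293612 - 31775) + (3 - 158*122) = -9329485277/293612 + (3 - 19276) = -9329485277/293612 - 19273 = -14988269353/293612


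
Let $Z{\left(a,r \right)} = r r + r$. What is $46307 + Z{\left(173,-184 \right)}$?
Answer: $79979$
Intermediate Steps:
$Z{\left(a,r \right)} = r + r^{2}$ ($Z{\left(a,r \right)} = r^{2} + r = r + r^{2}$)
$46307 + Z{\left(173,-184 \right)} = 46307 - 184 \left(1 - 184\right) = 46307 - -33672 = 46307 + 33672 = 79979$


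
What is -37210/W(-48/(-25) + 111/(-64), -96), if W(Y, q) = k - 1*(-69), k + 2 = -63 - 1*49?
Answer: 7442/9 ≈ 826.89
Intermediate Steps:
k = -114 (k = -2 + (-63 - 1*49) = -2 + (-63 - 49) = -2 - 112 = -114)
W(Y, q) = -45 (W(Y, q) = -114 - 1*(-69) = -114 + 69 = -45)
-37210/W(-48/(-25) + 111/(-64), -96) = -37210/(-45) = -37210*(-1/45) = 7442/9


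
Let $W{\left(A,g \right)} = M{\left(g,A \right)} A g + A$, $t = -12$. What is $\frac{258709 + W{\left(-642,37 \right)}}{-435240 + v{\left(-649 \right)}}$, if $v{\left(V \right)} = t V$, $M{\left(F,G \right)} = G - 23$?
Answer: $- \frac{16054477}{427452} \approx -37.559$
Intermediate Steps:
$M{\left(F,G \right)} = -23 + G$
$W{\left(A,g \right)} = A + A g \left(-23 + A\right)$ ($W{\left(A,g \right)} = \left(-23 + A\right) A g + A = A \left(-23 + A\right) g + A = A g \left(-23 + A\right) + A = A + A g \left(-23 + A\right)$)
$v{\left(V \right)} = - 12 V$
$\frac{258709 + W{\left(-642,37 \right)}}{-435240 + v{\left(-649 \right)}} = \frac{258709 - 642 \left(1 + 37 \left(-23 - 642\right)\right)}{-435240 - -7788} = \frac{258709 - 642 \left(1 + 37 \left(-665\right)\right)}{-435240 + 7788} = \frac{258709 - 642 \left(1 - 24605\right)}{-427452} = \left(258709 - -15795768\right) \left(- \frac{1}{427452}\right) = \left(258709 + 15795768\right) \left(- \frac{1}{427452}\right) = 16054477 \left(- \frac{1}{427452}\right) = - \frac{16054477}{427452}$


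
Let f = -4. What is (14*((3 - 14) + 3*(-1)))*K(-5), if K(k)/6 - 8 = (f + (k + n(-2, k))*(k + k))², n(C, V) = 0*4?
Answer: -2497824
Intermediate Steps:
n(C, V) = 0
K(k) = 48 + 6*(-4 + 2*k²)² (K(k) = 48 + 6*(-4 + (k + 0)*(k + k))² = 48 + 6*(-4 + k*(2*k))² = 48 + 6*(-4 + 2*k²)²)
(14*((3 - 14) + 3*(-1)))*K(-5) = (14*((3 - 14) + 3*(-1)))*(48 + 24*(-2 + (-5)²)²) = (14*(-11 - 3))*(48 + 24*(-2 + 25)²) = (14*(-14))*(48 + 24*23²) = -196*(48 + 24*529) = -196*(48 + 12696) = -196*12744 = -2497824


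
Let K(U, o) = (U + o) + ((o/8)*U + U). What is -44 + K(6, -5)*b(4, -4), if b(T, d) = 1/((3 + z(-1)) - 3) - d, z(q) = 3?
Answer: -359/12 ≈ -29.917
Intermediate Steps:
b(T, d) = ⅓ - d (b(T, d) = 1/((3 + 3) - 3) - d = 1/(6 - 3) - d = 1/3 - d = ⅓ - d)
K(U, o) = o + 2*U + U*o/8 (K(U, o) = (U + o) + ((o*(⅛))*U + U) = (U + o) + ((o/8)*U + U) = (U + o) + (U*o/8 + U) = (U + o) + (U + U*o/8) = o + 2*U + U*o/8)
-44 + K(6, -5)*b(4, -4) = -44 + (-5 + 2*6 + (⅛)*6*(-5))*(⅓ - 1*(-4)) = -44 + (-5 + 12 - 15/4)*(⅓ + 4) = -44 + (13/4)*(13/3) = -44 + 169/12 = -359/12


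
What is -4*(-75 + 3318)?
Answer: -12972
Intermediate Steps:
-4*(-75 + 3318) = -4*3243 = -12972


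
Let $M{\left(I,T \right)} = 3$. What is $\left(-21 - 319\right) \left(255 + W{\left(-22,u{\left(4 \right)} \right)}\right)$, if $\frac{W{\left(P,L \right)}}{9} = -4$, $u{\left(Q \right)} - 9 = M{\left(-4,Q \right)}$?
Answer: $-74460$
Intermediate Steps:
$u{\left(Q \right)} = 12$ ($u{\left(Q \right)} = 9 + 3 = 12$)
$W{\left(P,L \right)} = -36$ ($W{\left(P,L \right)} = 9 \left(-4\right) = -36$)
$\left(-21 - 319\right) \left(255 + W{\left(-22,u{\left(4 \right)} \right)}\right) = \left(-21 - 319\right) \left(255 - 36\right) = \left(-340\right) 219 = -74460$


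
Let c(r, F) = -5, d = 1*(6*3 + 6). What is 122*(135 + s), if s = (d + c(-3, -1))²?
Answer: 60512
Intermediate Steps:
d = 24 (d = 1*(18 + 6) = 1*24 = 24)
s = 361 (s = (24 - 5)² = 19² = 361)
122*(135 + s) = 122*(135 + 361) = 122*496 = 60512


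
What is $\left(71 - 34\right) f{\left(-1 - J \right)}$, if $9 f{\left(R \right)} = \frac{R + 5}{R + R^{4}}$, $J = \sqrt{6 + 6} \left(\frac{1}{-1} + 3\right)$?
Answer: $\frac{5069}{305829} - \frac{10397 \sqrt{3}}{917487} \approx -0.003053$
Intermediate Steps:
$J = 4 \sqrt{3}$ ($J = \sqrt{12} \left(-1 + 3\right) = 2 \sqrt{3} \cdot 2 = 4 \sqrt{3} \approx 6.9282$)
$f{\left(R \right)} = \frac{5 + R}{9 \left(R + R^{4}\right)}$ ($f{\left(R \right)} = \frac{\left(R + 5\right) \frac{1}{R + R^{4}}}{9} = \frac{\left(5 + R\right) \frac{1}{R + R^{4}}}{9} = \frac{\frac{1}{R + R^{4}} \left(5 + R\right)}{9} = \frac{5 + R}{9 \left(R + R^{4}\right)}$)
$\left(71 - 34\right) f{\left(-1 - J \right)} = \left(71 - 34\right) \frac{5 - \left(1 + 4 \sqrt{3}\right)}{9 \left(-1 - 4 \sqrt{3}\right) \left(1 + \left(-1 - 4 \sqrt{3}\right)^{3}\right)} = 37 \frac{5 - \left(1 + 4 \sqrt{3}\right)}{9 \left(-1 - 4 \sqrt{3}\right) \left(1 + \left(-1 - 4 \sqrt{3}\right)^{3}\right)} = 37 \frac{4 - 4 \sqrt{3}}{9 \left(-1 - 4 \sqrt{3}\right) \left(1 + \left(-1 - 4 \sqrt{3}\right)^{3}\right)} = 37 \frac{4 - 4 \sqrt{3}}{9 \left(1 + \left(-1 - 4 \sqrt{3}\right)^{3}\right) \left(-1 - 4 \sqrt{3}\right)} = \frac{37 \left(4 - 4 \sqrt{3}\right)}{9 \left(1 + \left(-1 - 4 \sqrt{3}\right)^{3}\right) \left(-1 - 4 \sqrt{3}\right)}$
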